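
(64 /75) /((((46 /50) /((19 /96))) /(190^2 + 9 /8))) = 5487371 /828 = 6627.26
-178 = -178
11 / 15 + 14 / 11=331 / 165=2.01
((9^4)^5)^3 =1797010299914431210413179829509605039731475627537851106401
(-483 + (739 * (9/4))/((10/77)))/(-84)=-23467/160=-146.67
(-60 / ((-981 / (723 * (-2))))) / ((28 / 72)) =-173520 / 763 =-227.42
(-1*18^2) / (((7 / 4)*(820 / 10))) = -648 / 287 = -2.26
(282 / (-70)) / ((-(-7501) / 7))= -141 / 37505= -0.00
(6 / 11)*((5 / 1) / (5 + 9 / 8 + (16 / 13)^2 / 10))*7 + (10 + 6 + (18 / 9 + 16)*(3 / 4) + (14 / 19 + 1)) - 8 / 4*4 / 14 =1394880161 / 41382418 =33.71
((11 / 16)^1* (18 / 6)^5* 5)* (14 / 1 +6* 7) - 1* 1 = 93553 / 2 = 46776.50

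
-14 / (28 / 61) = -30.50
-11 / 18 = -0.61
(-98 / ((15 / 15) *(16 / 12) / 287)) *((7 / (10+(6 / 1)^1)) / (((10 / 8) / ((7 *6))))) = -6201783 / 20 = -310089.15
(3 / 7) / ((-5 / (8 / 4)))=-6 / 35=-0.17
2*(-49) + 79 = -19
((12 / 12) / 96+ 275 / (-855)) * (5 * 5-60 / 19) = -706745 / 103968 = -6.80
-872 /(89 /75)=-65400 /89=-734.83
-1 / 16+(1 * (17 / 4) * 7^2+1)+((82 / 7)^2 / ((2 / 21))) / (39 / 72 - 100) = 52051999 / 267344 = 194.70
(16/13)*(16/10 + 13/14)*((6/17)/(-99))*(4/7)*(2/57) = -7552/33948915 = -0.00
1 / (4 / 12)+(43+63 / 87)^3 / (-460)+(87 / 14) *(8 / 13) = -174.90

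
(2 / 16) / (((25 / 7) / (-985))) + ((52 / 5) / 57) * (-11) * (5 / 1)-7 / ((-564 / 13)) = -1584137 / 35720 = -44.35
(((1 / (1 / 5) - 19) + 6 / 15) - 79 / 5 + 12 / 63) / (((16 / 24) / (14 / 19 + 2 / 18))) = -88943 / 2394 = -37.15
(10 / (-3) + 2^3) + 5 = 29 / 3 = 9.67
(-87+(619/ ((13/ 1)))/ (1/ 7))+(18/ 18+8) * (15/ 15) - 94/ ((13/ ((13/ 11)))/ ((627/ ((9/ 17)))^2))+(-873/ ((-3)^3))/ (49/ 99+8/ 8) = -207548986439/ 17316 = -11985965.95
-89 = -89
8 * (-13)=-104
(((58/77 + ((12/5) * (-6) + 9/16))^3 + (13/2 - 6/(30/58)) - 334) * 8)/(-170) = 602850021395399/4967079040000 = 121.37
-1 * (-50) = 50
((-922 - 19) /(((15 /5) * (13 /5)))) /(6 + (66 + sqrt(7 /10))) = -1129200 /673829 + 4705 * sqrt(70) /2021487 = -1.66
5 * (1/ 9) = 5/ 9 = 0.56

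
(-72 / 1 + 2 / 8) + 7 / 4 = -70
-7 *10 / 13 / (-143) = 70 / 1859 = 0.04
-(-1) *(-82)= -82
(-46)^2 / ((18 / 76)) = 8934.22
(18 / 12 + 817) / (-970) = -1637 / 1940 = -0.84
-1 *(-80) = 80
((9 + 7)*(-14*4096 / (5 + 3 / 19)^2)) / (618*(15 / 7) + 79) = -622592 / 25333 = -24.58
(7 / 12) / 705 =7 / 8460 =0.00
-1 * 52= -52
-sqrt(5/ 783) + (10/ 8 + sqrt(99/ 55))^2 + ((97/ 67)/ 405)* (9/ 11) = -sqrt(435)/ 261 + 3* sqrt(5)/ 2 + 1785829/ 530640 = 6.64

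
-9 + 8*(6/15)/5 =-209/25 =-8.36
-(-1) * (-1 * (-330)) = 330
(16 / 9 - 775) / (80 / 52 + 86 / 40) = -1809340 / 8631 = -209.63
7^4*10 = 24010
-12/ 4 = -3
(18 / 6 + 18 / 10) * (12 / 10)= 144 / 25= 5.76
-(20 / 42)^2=-0.23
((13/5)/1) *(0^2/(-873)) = 0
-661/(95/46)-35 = -33731/95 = -355.06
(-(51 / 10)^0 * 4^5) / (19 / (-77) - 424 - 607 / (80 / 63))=6307840 / 5557917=1.13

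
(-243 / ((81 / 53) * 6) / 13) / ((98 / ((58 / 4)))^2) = -44573 / 998816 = -0.04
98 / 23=4.26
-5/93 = -0.05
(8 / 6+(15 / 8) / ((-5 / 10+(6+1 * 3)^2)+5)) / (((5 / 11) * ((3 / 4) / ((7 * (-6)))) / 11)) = -174482 / 95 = -1836.65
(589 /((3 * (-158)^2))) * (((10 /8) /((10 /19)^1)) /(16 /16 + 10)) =11191 /6590496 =0.00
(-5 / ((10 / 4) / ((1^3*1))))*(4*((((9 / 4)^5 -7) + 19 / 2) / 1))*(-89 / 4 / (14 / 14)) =5483201 / 512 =10709.38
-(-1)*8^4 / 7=4096 / 7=585.14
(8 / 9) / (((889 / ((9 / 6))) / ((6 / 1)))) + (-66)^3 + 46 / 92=-511166983 / 1778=-287495.49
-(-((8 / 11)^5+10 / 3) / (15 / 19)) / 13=32467466 / 94214835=0.34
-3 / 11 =-0.27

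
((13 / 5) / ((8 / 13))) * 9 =1521 / 40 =38.02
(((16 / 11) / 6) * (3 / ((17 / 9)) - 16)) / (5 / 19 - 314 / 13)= 69160 / 472923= 0.15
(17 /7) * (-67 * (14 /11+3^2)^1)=-128707 /77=-1671.52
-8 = -8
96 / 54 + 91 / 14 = 149 / 18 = 8.28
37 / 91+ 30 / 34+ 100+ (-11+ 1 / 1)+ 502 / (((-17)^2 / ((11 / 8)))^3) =51332608953179 / 562308807424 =91.29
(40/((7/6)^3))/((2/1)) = 12.59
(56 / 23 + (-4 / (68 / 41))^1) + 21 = 8220 / 391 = 21.02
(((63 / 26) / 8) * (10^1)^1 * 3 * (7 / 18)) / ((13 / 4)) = 735 / 676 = 1.09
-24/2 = -12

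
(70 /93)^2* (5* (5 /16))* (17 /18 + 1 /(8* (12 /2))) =4256875 /4981824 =0.85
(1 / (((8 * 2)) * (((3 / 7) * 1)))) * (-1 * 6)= -7 / 8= -0.88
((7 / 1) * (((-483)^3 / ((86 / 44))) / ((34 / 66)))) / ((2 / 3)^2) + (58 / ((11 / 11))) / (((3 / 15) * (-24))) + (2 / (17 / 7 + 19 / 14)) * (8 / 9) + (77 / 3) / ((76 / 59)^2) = -3549802032485516531 / 2014016112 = -1762548974.33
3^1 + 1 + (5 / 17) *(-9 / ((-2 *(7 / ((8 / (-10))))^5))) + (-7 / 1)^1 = -535727733 / 178574375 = -3.00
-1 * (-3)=3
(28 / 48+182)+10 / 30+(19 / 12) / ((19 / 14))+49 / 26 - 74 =111.97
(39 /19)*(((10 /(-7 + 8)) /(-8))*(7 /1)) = -1365 /76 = -17.96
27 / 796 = 0.03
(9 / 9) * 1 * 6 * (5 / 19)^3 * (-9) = -6750 / 6859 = -0.98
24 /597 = 8 /199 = 0.04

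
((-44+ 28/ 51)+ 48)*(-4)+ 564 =27836/ 51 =545.80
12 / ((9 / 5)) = 20 / 3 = 6.67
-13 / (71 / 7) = -1.28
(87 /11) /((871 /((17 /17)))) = 87 /9581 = 0.01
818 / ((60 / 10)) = 136.33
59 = 59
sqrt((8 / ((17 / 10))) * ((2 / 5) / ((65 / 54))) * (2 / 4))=12 * sqrt(6630) / 1105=0.88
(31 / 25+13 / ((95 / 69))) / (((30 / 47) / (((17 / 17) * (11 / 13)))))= 1311629 / 92625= 14.16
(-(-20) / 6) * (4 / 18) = 20 / 27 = 0.74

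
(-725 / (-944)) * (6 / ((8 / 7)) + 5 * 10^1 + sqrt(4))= 166025 / 3776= 43.97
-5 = -5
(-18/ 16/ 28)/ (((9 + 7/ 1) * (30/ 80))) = -3/ 448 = -0.01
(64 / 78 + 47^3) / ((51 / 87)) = 117424741 / 663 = 177111.22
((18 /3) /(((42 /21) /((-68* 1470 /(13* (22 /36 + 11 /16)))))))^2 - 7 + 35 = 6452413398172 /20449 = 315536867.24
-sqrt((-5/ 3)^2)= -1.67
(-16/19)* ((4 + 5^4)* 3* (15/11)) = -452880/209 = -2166.89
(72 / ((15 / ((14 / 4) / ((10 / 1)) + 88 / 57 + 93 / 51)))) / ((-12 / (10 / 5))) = -72043 / 24225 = -2.97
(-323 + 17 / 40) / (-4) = 12903 / 160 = 80.64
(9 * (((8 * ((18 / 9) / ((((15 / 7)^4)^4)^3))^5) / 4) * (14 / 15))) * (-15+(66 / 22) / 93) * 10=-55384162047902920447622735690704189345886445206016519186433585970687775255995427213577055737015569992670478125824378847109629231843732836021697207190802646175707112643445514122110130237822699050866666832703488 / 18886114245266525250175986778526530621357752451561516980377598644221451932794040098935789155728047878568250545117530928769979209892255306140359161922370738632095479009561089140670924396435578203383236263544798939606323462869966291011920121322049948009436093343538232147693634033203125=-0.00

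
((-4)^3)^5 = -1073741824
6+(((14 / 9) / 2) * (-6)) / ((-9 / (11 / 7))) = 184 / 27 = 6.81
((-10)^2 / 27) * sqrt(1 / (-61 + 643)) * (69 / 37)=1150 * sqrt(582) / 96903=0.29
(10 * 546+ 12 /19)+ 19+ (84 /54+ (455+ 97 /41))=41635195 /7011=5938.55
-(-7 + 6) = 1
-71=-71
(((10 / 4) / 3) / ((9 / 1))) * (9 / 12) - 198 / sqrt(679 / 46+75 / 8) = 5 / 72 - 396 * sqrt(204286) / 4441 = -40.23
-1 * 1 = -1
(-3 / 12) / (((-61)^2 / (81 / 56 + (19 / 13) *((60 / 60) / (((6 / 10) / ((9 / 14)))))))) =-2193 / 10835552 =-0.00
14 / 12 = 1.17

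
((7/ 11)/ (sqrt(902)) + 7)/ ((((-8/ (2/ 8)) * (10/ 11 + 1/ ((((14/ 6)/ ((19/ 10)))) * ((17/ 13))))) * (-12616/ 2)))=4165 * sqrt(902)/ 1825384009856 + 45815/ 2023707328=0.00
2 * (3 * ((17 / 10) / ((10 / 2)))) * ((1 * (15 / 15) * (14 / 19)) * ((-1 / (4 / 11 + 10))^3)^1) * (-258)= 6810727 / 19548150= 0.35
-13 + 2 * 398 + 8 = 791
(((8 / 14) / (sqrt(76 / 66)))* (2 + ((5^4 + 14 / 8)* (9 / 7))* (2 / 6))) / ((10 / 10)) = 7577* sqrt(1254) / 1862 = 144.10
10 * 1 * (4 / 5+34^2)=11568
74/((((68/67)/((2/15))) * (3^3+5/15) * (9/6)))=2479/10455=0.24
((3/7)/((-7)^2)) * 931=57/7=8.14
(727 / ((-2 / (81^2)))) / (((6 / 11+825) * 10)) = -5829813 / 20180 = -288.89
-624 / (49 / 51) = -31824 / 49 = -649.47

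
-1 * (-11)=11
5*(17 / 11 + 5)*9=3240 / 11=294.55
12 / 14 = 0.86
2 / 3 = 0.67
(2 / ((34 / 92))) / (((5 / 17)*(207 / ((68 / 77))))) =272 / 3465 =0.08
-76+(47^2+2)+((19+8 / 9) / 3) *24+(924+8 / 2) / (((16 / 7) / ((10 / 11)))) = 263657 / 99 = 2663.20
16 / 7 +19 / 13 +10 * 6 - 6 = 5255 / 91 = 57.75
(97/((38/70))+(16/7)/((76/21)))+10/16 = 27351/152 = 179.94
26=26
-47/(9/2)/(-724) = 47/3258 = 0.01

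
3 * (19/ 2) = 57/ 2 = 28.50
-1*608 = -608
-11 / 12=-0.92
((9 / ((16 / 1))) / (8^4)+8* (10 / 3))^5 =3961510129879851995522576457331307 / 293768974166354889453600768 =13485120.89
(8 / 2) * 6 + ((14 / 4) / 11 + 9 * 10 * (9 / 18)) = 1525 / 22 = 69.32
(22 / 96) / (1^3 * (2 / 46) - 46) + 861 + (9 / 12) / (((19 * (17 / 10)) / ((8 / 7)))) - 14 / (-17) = 14123682745 / 16387728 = 861.85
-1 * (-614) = 614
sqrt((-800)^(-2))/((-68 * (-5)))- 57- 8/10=-15721599/272000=-57.80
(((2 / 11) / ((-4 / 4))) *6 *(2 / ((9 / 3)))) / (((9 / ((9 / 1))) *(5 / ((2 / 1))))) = -16 / 55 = -0.29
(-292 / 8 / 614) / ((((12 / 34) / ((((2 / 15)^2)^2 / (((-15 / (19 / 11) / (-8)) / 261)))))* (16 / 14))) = -9573074 / 854803125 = -0.01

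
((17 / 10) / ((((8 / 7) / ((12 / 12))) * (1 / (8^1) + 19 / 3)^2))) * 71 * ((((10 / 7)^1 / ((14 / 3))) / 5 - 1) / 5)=-1998792 / 4204375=-0.48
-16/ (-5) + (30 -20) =66/ 5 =13.20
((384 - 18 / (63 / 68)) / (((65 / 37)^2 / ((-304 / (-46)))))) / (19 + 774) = 531040576 / 539418425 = 0.98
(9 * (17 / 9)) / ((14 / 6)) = 51 / 7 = 7.29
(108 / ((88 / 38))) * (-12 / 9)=-684 / 11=-62.18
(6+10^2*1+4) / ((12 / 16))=440 / 3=146.67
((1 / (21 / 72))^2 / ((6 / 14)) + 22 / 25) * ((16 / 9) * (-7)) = -79264 / 225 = -352.28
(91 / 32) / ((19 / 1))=91 / 608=0.15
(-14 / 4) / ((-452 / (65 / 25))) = 91 / 4520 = 0.02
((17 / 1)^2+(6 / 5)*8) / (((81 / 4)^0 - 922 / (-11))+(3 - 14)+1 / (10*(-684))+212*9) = 22466664 / 149111989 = 0.15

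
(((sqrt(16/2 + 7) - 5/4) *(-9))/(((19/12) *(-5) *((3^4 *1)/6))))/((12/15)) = -5/38 + 2 *sqrt(15)/19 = 0.28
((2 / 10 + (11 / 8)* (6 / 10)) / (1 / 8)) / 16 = 41 / 80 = 0.51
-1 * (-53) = 53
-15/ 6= -5/ 2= -2.50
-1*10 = -10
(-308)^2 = 94864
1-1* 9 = -8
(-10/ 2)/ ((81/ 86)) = -430/ 81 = -5.31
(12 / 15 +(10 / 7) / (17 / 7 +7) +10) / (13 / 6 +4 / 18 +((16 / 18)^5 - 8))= -71134362 / 32841875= -2.17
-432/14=-216/7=-30.86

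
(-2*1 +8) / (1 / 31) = 186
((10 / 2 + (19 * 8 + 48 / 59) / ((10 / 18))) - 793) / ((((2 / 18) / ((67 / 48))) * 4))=-7603629 / 4720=-1610.94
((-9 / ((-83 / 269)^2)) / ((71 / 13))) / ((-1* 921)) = 2822079 / 150159533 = 0.02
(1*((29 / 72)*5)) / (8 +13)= 145 / 1512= 0.10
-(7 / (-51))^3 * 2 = 0.01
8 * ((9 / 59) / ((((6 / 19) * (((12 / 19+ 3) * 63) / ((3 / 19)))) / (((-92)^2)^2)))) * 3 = 236721152 / 413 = 573174.70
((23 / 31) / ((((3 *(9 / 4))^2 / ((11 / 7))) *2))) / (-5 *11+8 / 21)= -2024 / 8640351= -0.00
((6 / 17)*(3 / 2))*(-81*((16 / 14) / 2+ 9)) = -48843 / 119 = -410.45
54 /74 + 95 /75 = 1108 /555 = 2.00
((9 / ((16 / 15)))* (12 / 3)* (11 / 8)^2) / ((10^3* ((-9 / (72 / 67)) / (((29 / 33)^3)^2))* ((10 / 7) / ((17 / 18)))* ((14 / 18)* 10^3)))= -10111996457 / 3390152832000000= -0.00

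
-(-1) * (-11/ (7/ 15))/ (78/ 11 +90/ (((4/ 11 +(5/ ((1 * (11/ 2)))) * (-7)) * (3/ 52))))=1815/ 19474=0.09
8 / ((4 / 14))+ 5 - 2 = 31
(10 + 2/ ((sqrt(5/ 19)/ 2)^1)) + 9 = 4*sqrt(95)/ 5 + 19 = 26.80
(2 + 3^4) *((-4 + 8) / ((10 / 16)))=2656 / 5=531.20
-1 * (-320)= 320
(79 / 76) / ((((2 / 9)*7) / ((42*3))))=6399 / 76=84.20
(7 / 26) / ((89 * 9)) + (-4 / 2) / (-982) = 24263 / 10225566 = 0.00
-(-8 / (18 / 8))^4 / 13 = -1048576 / 85293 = -12.29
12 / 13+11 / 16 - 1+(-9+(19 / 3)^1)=-1283 / 624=-2.06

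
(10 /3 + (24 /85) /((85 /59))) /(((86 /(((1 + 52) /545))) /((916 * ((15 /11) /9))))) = 1856912452 /3352493925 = 0.55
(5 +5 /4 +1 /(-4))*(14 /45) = 28 /15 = 1.87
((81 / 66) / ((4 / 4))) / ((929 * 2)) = 27 / 40876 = 0.00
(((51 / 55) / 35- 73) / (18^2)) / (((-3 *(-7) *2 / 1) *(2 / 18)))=-70237 / 1455300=-0.05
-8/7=-1.14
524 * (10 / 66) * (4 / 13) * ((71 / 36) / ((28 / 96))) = 1488160 / 9009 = 165.19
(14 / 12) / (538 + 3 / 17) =17 / 7842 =0.00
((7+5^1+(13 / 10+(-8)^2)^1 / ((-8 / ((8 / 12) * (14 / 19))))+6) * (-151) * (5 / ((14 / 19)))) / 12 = -2408299 / 2016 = -1194.59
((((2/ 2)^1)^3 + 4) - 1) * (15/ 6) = 10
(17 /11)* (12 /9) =68 /33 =2.06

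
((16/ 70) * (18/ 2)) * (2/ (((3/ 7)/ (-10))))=-96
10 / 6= 5 / 3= 1.67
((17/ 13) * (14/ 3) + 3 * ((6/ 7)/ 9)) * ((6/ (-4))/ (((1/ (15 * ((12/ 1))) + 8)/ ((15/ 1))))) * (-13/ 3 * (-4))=-311.21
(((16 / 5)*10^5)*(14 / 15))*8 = 7168000 / 3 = 2389333.33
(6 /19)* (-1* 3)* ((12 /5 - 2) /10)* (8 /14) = -72 /3325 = -0.02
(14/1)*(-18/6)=-42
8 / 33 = 0.24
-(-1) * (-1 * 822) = -822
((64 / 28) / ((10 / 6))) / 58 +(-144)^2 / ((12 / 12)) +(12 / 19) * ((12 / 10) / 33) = 4398841248 / 212135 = 20736.05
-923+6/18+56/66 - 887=-19897/11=-1808.82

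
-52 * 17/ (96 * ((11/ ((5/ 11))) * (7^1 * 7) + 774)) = -1105/ 235176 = -0.00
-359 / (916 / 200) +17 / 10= -175607 / 2290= -76.68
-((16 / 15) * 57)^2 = -92416 / 25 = -3696.64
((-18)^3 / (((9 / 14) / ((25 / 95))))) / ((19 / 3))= -136080 / 361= -376.95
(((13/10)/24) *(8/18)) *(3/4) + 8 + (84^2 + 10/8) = 5086993/720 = 7065.27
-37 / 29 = -1.28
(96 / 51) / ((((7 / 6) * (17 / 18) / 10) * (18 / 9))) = 17280 / 2023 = 8.54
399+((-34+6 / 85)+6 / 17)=31061 / 85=365.42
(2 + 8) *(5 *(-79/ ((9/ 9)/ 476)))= -1880200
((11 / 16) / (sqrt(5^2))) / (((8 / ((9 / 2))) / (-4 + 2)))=-99 / 640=-0.15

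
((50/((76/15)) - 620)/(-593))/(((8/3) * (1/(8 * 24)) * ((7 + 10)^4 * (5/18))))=3004776/941031107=0.00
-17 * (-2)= 34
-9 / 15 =-3 / 5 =-0.60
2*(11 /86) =11 /43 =0.26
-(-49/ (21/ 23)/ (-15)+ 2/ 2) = -4.58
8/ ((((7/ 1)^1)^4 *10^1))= 4/ 12005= 0.00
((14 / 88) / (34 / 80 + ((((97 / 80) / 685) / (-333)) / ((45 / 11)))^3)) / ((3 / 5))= 1615097391067217610000000000 / 2588770389682025927237554607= 0.62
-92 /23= -4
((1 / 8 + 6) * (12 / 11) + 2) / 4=191 / 88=2.17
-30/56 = -0.54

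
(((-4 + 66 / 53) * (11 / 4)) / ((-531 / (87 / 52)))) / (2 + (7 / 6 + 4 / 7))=163009 / 25528828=0.01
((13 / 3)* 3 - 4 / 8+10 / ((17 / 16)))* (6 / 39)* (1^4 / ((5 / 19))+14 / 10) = 17.53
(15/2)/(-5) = -3/2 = -1.50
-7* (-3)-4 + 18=35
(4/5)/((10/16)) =32/25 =1.28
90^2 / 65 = 1620 / 13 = 124.62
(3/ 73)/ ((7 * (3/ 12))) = 12/ 511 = 0.02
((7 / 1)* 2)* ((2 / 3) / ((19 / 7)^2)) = 1372 / 1083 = 1.27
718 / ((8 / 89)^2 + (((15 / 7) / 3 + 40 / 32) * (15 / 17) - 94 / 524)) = 354635906968 / 771448553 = 459.70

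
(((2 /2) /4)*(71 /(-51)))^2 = 5041 /41616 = 0.12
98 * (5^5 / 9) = 306250 / 9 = 34027.78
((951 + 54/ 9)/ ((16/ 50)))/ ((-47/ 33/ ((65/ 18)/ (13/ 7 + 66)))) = -1596595/ 14288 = -111.74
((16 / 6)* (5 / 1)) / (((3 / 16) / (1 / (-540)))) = -32 / 243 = -0.13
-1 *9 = -9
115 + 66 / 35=4091 / 35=116.89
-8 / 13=-0.62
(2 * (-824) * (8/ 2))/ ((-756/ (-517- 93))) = -1005280/ 189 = -5318.94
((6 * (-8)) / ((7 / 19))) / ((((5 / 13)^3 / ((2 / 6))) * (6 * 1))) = -333944 / 2625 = -127.22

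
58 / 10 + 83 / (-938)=26787 / 4690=5.71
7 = 7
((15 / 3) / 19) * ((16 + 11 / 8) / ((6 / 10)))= 3475 / 456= 7.62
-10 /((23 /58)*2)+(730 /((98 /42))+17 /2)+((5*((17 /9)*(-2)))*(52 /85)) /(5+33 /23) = 32913305 /107226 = 306.95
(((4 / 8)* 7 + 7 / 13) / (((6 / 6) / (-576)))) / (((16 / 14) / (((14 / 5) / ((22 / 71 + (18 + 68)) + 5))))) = -1753416 / 28093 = -62.41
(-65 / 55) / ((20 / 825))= -195 / 4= -48.75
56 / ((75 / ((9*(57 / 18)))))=532 / 25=21.28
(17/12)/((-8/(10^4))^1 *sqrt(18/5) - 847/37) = -1040552734375/16814273363574 + 14545625 *sqrt(10)/11209515575716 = -0.06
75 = 75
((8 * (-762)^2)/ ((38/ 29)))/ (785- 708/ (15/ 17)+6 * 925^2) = 0.69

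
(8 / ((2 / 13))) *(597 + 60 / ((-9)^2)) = 839228 / 27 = 31082.52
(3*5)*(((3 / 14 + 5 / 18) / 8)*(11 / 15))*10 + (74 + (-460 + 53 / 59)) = -5625097 / 14868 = -378.34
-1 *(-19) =19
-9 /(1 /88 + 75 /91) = -72072 /6691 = -10.77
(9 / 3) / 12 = 1 / 4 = 0.25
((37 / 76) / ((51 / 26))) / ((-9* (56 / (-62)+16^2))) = -14911 / 137931336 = -0.00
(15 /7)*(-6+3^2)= 45 /7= 6.43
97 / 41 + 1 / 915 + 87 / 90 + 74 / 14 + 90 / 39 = 74606741 / 6827730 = 10.93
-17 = -17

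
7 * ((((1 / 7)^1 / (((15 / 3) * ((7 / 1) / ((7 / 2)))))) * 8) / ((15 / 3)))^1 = 4 / 25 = 0.16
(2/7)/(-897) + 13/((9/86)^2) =201237710/169533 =1187.01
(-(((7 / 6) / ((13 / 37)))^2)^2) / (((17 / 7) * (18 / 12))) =-31499023927 / 943883928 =-33.37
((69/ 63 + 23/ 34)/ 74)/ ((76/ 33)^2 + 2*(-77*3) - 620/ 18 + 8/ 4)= -153065/ 3127151496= -0.00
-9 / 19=-0.47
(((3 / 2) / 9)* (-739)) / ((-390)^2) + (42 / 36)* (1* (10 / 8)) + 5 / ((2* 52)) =1374011 / 912600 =1.51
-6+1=-5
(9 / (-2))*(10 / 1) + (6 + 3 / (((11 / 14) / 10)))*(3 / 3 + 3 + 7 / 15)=8379 / 55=152.35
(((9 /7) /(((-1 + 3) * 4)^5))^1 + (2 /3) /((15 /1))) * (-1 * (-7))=0.31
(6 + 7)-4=9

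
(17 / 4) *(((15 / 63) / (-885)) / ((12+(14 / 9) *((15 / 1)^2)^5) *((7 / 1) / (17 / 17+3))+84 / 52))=-221 / 303411522836402442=-0.00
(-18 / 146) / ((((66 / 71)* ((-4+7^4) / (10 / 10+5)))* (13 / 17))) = -213 / 490633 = -0.00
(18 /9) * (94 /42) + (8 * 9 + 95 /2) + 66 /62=162803 /1302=125.04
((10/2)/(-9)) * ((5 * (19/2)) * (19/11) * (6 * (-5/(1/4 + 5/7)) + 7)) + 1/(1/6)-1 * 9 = 1953079/1782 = 1096.00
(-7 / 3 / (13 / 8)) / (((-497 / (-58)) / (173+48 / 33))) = -890416 / 30459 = -29.23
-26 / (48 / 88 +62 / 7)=-1001 / 362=-2.77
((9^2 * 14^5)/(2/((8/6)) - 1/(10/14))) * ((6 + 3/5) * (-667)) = -1917763138368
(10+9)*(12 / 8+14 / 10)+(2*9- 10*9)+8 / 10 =-161 / 10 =-16.10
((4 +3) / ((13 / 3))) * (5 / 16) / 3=35 / 208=0.17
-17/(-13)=17/13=1.31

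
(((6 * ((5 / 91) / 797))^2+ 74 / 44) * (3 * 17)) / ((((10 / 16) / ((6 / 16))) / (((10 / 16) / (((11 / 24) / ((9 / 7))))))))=804000632974263 / 8910720744926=90.23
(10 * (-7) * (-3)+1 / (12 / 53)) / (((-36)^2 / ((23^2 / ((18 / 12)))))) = 1361117 / 23328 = 58.35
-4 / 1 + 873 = 869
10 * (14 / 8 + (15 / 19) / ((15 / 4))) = 19.61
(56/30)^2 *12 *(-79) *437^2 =-47311423936/75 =-630818985.81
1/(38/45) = 45/38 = 1.18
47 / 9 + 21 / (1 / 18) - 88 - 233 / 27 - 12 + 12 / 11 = 81878 / 297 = 275.68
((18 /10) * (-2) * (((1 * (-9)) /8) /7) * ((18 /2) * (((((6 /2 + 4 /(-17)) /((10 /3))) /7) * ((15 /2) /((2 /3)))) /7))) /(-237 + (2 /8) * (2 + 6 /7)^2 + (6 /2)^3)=-925101 /194017600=-0.00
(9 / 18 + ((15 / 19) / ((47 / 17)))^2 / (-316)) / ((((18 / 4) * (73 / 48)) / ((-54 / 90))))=-1007455336 / 22994441915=-0.04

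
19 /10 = 1.90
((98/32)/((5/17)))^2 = 693889/6400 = 108.42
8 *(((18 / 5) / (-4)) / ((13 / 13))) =-7.20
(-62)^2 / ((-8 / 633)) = -608313 / 2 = -304156.50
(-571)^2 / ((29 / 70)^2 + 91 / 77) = 17573609900 / 72951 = 240896.08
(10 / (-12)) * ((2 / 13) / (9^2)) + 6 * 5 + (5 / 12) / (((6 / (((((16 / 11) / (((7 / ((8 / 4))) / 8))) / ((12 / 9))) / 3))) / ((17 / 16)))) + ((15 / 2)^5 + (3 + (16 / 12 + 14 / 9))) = 184992469237 / 7783776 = 23766.42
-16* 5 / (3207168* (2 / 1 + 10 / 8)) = -5 / 651456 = -0.00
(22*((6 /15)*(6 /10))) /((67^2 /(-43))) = -5676 /112225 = -0.05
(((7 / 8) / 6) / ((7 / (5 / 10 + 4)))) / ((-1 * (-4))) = 3 / 128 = 0.02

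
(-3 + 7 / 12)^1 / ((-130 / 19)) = 551 / 1560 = 0.35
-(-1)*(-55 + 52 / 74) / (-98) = 41 / 74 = 0.55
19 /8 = 2.38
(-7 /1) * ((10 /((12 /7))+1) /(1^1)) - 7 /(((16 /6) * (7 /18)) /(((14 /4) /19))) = -22379 /456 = -49.08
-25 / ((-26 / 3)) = 75 / 26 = 2.88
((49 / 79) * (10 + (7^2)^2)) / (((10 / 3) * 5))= 354417 / 3950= 89.73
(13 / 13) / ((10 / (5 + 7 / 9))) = 26 / 45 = 0.58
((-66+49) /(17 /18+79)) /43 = -306 /61877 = -0.00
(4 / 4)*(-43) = -43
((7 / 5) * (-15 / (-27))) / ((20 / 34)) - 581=-52171 / 90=-579.68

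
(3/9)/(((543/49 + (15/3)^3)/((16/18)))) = 98/45009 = 0.00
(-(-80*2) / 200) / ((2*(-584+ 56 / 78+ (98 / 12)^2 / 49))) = -936 / 1361695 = -0.00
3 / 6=1 / 2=0.50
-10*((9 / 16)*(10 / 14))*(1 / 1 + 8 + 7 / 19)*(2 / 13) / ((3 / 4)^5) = -1139200 / 46683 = -24.40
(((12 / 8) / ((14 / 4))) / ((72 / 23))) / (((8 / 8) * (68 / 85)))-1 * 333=-332.83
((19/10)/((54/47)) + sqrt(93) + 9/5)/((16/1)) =373/1728 + sqrt(93)/16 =0.82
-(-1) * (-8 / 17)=-8 / 17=-0.47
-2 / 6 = -1 / 3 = -0.33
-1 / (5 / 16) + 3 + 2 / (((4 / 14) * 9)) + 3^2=431 / 45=9.58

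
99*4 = 396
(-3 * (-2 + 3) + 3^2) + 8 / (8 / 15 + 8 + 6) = 714 / 109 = 6.55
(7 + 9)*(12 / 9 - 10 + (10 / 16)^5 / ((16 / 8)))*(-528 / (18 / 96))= 18640171 / 48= 388336.90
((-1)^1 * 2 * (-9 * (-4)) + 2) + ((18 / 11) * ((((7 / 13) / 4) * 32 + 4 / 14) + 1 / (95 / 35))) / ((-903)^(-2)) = 17987965324 / 2717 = 6620524.59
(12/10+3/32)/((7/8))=207/140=1.48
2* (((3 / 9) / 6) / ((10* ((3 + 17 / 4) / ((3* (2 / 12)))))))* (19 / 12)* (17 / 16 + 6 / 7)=817 / 350784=0.00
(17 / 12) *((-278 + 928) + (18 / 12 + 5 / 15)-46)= 858.26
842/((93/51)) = 14314/31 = 461.74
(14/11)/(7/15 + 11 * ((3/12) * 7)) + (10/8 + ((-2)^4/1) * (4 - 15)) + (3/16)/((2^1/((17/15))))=-51926837/297440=-174.58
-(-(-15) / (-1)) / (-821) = -15 / 821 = -0.02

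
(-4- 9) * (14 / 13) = -14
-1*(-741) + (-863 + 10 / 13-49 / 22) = -35309 / 286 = -123.46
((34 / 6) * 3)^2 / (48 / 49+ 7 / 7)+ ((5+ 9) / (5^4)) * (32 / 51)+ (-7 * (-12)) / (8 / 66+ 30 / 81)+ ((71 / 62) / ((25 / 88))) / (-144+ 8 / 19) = 137453293045811 / 433808613750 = 316.85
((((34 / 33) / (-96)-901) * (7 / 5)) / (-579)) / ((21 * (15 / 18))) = 1427201 / 11464200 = 0.12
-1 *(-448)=448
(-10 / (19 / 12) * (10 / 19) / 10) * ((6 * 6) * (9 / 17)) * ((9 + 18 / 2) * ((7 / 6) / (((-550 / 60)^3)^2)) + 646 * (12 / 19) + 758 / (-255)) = -1482060071454748992 / 577578711153125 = -2565.99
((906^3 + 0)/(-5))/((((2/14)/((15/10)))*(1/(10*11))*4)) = -42947370774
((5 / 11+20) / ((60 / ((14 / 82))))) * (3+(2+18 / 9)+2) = 945 / 1804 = 0.52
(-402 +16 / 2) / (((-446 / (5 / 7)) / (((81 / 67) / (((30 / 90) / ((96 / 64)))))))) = 718065 / 209174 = 3.43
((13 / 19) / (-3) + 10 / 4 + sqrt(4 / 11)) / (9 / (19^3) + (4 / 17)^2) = 3964502*sqrt(11) / 1235795 + 27021211 / 674070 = 50.73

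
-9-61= -70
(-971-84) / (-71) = 1055 / 71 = 14.86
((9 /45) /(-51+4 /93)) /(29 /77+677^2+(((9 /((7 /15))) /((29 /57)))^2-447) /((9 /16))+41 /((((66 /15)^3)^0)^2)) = -18067203 /2118094919555555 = -0.00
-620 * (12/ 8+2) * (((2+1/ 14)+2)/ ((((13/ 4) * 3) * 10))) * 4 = -4712/ 13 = -362.46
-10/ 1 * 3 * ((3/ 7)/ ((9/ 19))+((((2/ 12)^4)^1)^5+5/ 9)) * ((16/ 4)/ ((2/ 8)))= -186870320269885475/ 266594886254592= -700.95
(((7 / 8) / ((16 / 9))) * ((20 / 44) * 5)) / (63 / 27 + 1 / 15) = 0.47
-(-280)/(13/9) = 2520/13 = 193.85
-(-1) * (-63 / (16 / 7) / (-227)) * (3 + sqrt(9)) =1323 / 1816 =0.73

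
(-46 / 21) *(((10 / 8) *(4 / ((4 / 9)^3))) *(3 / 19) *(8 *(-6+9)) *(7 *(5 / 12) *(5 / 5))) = -419175 / 304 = -1378.87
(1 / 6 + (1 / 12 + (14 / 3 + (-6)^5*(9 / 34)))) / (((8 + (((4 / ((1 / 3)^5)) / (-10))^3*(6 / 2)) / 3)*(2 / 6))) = 7480375 / 1115105344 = 0.01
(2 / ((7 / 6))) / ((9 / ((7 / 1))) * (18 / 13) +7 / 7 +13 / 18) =0.49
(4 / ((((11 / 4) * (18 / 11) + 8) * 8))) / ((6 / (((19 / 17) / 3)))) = 19 / 7650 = 0.00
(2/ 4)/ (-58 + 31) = -1/ 54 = -0.02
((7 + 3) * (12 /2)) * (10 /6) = 100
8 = 8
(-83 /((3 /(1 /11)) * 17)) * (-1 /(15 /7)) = 581 /8415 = 0.07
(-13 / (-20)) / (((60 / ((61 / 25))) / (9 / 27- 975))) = -579683 / 22500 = -25.76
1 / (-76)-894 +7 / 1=-67413 / 76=-887.01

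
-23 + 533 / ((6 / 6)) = 510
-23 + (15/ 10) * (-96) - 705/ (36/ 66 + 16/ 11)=-1039/ 2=-519.50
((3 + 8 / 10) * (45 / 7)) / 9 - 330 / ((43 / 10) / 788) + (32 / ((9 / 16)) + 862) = -161328577 / 2709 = -59552.82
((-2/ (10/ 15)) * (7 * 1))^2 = 441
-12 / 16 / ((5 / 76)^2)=-4332 / 25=-173.28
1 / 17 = 0.06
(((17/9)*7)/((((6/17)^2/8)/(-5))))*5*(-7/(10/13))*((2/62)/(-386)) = -15647905/969246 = -16.14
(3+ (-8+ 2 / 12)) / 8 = -29 / 48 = -0.60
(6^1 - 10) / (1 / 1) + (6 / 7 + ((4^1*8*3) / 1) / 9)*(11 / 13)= 1570 / 273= 5.75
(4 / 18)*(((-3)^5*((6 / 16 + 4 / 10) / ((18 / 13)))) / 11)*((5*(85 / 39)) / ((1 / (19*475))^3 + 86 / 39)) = -75541718140078125 / 5563175428253432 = -13.58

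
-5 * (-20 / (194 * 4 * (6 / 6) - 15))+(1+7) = 6188 / 761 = 8.13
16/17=0.94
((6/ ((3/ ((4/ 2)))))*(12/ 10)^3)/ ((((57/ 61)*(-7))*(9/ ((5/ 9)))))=-1952/ 29925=-0.07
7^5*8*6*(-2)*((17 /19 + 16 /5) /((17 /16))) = -10042249728 /1615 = -6218111.29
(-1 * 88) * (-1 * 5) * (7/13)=3080/13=236.92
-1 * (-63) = 63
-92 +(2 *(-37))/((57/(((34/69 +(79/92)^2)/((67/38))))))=-118542911/1275948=-92.91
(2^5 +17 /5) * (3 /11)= 531 /55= 9.65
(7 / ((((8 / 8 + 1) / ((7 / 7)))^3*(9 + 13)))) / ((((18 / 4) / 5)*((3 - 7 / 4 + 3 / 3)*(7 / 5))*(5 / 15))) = 25 / 594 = 0.04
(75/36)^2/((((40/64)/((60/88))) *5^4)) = 1/132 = 0.01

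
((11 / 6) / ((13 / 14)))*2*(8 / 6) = 616 / 117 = 5.26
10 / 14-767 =-766.29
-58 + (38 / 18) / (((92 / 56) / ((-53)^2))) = 735188 / 207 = 3551.63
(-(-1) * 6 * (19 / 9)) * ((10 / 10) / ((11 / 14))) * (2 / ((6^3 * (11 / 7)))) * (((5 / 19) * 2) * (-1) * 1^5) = -0.05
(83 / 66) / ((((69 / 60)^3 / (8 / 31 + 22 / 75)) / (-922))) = -15697013120 / 37340523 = -420.37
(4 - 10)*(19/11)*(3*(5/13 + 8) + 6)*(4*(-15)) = 2770200/143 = 19372.03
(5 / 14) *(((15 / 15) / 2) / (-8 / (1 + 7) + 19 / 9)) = 9 / 56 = 0.16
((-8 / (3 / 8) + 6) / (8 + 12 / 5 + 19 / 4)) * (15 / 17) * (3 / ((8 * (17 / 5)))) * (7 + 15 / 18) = -135125 / 175134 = -0.77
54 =54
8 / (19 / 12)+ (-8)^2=1312 / 19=69.05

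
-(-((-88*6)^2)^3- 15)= 21667237072994319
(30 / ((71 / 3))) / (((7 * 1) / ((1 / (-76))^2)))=45 / 1435336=0.00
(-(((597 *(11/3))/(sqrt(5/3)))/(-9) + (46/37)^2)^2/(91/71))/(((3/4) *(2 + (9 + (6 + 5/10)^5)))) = -81619883073601408/25670339127362475 + 84189850624 *sqrt(15)/6250386931425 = -3.13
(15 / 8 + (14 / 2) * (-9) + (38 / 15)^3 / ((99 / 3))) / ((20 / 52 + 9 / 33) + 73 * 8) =-41312011 / 398358000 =-0.10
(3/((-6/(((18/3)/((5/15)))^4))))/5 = -52488/5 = -10497.60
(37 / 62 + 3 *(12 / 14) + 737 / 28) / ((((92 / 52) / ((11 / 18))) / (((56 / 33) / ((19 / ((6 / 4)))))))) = 332761 / 243846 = 1.36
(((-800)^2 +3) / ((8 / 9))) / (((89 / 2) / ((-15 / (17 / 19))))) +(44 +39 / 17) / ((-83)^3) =-938649939381137 / 3460454924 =-271250.45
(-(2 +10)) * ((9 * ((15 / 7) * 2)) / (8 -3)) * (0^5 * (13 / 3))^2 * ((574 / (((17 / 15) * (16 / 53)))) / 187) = 0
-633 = -633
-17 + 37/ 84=-1391/ 84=-16.56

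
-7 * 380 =-2660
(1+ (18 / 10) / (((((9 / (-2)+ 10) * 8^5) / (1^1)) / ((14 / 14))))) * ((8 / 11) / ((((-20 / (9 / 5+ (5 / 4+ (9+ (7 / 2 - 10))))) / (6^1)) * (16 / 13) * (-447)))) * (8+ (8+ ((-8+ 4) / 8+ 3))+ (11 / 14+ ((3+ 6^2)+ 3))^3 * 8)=558954661607955483 / 405271150592000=1379.21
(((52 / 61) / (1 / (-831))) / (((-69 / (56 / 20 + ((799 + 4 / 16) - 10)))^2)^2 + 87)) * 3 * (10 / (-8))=30.53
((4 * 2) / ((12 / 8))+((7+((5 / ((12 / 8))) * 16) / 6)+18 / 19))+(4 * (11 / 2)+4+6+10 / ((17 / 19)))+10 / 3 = 199651 / 2907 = 68.68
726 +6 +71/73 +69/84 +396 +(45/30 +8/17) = 39326557/34748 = 1131.76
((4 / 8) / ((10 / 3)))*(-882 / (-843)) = 441 / 2810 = 0.16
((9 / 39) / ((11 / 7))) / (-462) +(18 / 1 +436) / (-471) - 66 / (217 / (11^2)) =-12143423111 / 321543222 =-37.77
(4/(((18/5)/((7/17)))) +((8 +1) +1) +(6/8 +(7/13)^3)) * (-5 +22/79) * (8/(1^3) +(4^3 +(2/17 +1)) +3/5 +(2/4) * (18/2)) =-75781183308559/18057494520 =-4196.66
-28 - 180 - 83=-291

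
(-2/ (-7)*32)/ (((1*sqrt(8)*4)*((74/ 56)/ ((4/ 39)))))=64*sqrt(2)/ 1443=0.06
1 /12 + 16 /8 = 25 /12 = 2.08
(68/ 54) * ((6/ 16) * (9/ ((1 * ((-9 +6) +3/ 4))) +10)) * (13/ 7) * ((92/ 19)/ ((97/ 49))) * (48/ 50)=569296/ 46075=12.36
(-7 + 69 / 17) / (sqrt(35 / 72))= -60 * sqrt(70) / 119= -4.22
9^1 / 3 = 3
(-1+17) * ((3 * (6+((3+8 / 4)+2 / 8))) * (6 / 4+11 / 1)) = 6750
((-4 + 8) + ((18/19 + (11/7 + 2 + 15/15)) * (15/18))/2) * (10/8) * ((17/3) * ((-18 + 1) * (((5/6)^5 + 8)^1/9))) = -474579891995/670166784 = -708.15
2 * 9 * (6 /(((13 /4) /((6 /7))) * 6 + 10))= 432 /131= 3.30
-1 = -1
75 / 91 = 0.82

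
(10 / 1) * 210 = 2100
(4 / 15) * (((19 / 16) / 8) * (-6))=-19 / 80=-0.24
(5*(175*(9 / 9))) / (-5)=-175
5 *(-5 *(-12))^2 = 18000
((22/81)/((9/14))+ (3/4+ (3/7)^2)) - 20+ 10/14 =-2561845/142884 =-17.93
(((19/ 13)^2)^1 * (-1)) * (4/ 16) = -361/ 676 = -0.53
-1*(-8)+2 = 10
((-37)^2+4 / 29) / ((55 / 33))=821.48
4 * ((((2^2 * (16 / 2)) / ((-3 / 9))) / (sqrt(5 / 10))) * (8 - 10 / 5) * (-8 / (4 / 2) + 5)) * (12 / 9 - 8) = 15360 * sqrt(2) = 21722.32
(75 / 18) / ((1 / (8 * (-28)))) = -2800 / 3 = -933.33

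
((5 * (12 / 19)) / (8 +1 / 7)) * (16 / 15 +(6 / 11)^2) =69328 / 131043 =0.53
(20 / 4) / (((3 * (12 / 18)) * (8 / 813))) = 4065 / 16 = 254.06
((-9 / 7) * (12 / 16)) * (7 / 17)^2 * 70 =-6615 / 578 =-11.44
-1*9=-9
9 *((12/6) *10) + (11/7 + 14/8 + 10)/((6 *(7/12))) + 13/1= 19287/98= 196.81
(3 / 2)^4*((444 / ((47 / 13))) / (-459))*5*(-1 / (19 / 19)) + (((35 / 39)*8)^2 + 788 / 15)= 2694295361 / 24305580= 110.85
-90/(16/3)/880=-27/1408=-0.02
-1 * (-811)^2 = -657721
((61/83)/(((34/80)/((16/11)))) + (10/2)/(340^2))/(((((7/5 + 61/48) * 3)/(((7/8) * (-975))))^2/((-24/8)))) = -37098192961659375/433655312068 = -85547.65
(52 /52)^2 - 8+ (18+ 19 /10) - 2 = 109 /10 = 10.90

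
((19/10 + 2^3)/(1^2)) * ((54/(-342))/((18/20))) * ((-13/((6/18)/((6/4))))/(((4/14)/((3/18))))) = 9009/152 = 59.27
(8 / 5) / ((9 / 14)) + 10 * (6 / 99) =1532 / 495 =3.09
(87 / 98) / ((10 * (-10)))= -87 / 9800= -0.01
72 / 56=9 / 7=1.29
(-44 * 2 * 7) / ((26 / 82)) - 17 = -25477 / 13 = -1959.77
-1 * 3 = -3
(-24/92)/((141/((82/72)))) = -41/19458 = -0.00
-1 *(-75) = 75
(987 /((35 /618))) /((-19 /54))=-4705452 /95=-49531.07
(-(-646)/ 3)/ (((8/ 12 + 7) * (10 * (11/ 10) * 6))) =323/ 759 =0.43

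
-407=-407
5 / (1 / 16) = 80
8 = 8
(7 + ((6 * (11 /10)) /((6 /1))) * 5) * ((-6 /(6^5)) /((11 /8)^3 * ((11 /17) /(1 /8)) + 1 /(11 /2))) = -9350 /13221387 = -0.00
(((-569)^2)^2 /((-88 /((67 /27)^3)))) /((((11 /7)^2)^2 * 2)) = -75694728175414122523 /50719469328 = -1492419561.53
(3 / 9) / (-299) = -1 / 897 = -0.00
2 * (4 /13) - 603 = -7831 /13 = -602.38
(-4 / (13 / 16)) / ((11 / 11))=-64 / 13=-4.92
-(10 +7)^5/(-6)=236642.83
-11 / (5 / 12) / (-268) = 33 / 335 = 0.10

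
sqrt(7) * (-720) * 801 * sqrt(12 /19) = -1153440 * sqrt(399) /19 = -1212628.73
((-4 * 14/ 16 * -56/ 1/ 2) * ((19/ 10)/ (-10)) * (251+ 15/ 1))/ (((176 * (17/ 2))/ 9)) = -1114407/ 37400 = -29.80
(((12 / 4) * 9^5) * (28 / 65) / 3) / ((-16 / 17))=-7026831 / 260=-27026.27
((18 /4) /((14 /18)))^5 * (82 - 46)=31381059609 /134456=233392.78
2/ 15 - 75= -1123/ 15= -74.87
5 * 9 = 45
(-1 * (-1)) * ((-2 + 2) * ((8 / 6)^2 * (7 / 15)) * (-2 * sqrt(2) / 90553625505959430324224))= 0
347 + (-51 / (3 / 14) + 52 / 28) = 110.86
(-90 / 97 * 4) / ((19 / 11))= -2.15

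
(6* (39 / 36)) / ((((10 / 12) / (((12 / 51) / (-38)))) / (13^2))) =-13182 / 1615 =-8.16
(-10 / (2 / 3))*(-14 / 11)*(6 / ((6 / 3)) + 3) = 1260 / 11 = 114.55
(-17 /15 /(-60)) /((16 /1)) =17 /14400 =0.00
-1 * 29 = -29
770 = 770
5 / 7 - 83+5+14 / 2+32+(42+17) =145 / 7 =20.71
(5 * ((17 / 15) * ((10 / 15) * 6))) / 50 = 34 / 75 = 0.45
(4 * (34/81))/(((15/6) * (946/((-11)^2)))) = 1496/17415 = 0.09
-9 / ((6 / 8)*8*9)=-1 / 6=-0.17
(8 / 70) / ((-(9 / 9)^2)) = -4 / 35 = -0.11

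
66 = 66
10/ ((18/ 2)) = 10/ 9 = 1.11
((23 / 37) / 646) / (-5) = -23 / 119510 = -0.00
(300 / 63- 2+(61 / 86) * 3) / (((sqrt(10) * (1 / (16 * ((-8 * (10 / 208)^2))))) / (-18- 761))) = 34396745 * sqrt(10) / 305214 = 356.38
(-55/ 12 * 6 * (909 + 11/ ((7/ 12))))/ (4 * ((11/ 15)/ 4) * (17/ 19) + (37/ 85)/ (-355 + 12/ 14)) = -115960593375/ 2976316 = -38961.12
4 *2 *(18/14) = 72/7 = 10.29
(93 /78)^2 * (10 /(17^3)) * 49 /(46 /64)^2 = 120547840 /439227113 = 0.27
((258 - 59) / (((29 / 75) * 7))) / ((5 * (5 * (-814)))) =-597 / 165242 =-0.00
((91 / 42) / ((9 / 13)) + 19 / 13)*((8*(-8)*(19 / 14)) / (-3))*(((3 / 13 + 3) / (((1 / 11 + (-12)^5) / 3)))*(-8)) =172443392 / 4163206671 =0.04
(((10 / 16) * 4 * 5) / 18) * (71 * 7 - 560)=-43.75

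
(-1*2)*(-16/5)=6.40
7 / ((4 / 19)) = 33.25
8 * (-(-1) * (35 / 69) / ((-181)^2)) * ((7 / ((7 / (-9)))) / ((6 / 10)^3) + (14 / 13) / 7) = -453320 / 88159851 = -0.01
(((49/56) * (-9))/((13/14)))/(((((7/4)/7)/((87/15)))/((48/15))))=-204624/325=-629.61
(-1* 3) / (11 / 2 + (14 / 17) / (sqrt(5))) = -95370 / 174061 + 2856* sqrt(5) / 174061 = -0.51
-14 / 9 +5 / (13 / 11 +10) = -409 / 369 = -1.11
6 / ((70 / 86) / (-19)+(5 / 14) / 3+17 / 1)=205884 / 585953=0.35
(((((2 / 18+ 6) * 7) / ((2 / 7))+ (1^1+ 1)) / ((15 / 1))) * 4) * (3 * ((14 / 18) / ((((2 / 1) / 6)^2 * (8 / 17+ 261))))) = 3.25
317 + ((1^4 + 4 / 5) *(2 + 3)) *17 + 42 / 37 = 17432 / 37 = 471.14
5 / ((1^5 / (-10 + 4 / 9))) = -430 / 9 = -47.78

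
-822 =-822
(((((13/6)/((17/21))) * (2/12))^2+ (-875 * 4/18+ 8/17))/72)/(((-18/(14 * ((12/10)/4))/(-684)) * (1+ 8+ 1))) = -23833999/554880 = -42.95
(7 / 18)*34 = 13.22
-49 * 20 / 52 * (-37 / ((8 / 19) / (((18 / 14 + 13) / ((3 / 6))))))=615125 / 13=47317.31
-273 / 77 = -39 / 11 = -3.55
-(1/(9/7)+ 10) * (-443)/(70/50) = 214855/63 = 3410.40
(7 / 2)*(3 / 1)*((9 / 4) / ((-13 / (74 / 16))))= -6993 / 832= -8.41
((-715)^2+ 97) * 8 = 4090576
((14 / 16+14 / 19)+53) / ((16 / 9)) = 74709 / 2432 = 30.72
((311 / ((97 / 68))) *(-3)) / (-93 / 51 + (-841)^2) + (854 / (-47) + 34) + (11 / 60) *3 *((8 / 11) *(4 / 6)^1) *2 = 6726857603846 / 411121935105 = 16.36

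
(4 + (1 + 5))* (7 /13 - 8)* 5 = -4850 /13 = -373.08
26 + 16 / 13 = 27.23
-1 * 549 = -549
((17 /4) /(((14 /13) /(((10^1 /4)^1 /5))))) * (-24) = -663 /14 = -47.36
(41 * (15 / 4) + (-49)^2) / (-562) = -10219 / 2248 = -4.55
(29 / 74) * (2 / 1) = 29 / 37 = 0.78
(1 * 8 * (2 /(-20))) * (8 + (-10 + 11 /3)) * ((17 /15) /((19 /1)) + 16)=-18308 /855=-21.41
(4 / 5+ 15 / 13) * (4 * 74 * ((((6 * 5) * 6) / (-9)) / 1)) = -150368 / 13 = -11566.77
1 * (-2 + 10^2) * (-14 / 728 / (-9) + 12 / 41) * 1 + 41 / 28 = 4077379 / 134316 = 30.36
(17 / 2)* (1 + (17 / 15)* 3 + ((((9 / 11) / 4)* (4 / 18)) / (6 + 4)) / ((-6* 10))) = 987343 / 26400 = 37.40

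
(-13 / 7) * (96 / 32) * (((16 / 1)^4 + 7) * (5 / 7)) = -12780885 / 49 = -260834.39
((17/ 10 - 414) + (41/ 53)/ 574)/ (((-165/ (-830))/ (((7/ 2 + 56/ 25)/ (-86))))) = 433777007/ 3133625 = 138.43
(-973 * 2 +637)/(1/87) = -113883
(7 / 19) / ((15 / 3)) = 7 / 95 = 0.07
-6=-6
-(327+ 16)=-343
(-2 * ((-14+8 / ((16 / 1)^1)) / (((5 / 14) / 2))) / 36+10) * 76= 5396 / 5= 1079.20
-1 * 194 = -194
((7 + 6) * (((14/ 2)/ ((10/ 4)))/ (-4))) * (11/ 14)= -143/ 20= -7.15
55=55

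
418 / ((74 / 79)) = 16511 / 37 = 446.24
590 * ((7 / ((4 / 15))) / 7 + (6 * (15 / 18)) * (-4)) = -19175 / 2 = -9587.50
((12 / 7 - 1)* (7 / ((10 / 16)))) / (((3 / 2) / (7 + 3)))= 160 / 3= 53.33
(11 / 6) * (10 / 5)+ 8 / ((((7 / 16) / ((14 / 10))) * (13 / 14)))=6091 / 195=31.24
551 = 551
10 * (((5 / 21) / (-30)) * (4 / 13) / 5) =-4 / 819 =-0.00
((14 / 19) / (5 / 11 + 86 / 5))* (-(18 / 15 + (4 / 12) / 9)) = -25718 / 498123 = -0.05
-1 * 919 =-919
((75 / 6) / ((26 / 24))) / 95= 30 / 247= 0.12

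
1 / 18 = 0.06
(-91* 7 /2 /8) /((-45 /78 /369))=1018563 /40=25464.08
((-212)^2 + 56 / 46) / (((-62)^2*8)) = 258435 / 176824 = 1.46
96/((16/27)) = 162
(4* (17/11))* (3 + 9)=816/11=74.18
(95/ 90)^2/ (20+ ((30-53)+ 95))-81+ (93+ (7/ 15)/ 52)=23291093/ 1937520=12.02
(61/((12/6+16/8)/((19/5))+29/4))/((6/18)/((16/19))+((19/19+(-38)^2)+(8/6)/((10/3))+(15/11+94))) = 12239040/2567325091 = 0.00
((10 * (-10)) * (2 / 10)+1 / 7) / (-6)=139 / 42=3.31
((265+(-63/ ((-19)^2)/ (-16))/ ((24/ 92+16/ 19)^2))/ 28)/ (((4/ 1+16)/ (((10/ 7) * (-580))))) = -142837627615/ 364284032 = -392.11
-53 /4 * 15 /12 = -265 /16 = -16.56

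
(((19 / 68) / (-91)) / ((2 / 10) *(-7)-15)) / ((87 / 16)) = 190 / 5518149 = 0.00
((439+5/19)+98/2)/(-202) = -2.42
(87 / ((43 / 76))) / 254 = 3306 / 5461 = 0.61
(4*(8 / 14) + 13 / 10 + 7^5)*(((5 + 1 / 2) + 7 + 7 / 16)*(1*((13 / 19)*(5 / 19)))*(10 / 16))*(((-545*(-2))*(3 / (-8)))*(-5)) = 129435185017125 / 2587648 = 50020398.84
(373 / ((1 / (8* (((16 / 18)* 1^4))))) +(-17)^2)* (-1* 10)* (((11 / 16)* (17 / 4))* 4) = -24752255 / 72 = -343781.32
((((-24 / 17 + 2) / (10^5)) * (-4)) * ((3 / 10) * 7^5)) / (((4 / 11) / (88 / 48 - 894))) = 989646581 / 3400000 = 291.07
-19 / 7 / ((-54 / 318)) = 1007 / 63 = 15.98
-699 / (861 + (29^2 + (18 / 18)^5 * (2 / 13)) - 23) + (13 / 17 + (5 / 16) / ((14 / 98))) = 15057023 / 5937488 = 2.54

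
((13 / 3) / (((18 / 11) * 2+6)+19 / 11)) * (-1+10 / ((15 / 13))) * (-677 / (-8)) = 202423 / 792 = 255.58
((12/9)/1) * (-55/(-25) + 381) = 7664/15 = 510.93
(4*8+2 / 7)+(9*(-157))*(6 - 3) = -29447 / 7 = -4206.71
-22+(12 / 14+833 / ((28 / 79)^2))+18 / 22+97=8263933 / 1232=6707.74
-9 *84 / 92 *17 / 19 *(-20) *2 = 128520 / 437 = 294.10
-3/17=-0.18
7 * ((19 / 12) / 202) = 133 / 2424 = 0.05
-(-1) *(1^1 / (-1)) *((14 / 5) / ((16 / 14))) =-49 / 20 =-2.45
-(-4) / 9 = 4 / 9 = 0.44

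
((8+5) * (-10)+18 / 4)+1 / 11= -2759 / 22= -125.41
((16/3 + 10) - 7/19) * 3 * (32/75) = 27296/1425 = 19.16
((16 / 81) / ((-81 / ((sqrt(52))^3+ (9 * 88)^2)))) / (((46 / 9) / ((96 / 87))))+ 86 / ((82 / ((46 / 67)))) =-5433954674 / 16490241 - 26624 * sqrt(13) / 486243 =-329.72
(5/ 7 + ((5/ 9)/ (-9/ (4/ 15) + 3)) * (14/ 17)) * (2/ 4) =92135/ 263466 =0.35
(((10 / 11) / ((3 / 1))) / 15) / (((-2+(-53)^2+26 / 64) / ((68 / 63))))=4352 / 560313369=0.00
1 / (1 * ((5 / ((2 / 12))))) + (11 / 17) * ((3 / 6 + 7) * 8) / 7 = 5.58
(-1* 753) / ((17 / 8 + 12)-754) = 2008 / 1973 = 1.02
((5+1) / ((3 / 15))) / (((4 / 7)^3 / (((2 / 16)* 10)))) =25725 / 128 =200.98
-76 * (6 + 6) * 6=-5472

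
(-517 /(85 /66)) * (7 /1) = -238854 /85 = -2810.05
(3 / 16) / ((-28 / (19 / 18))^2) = 361 / 1354752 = 0.00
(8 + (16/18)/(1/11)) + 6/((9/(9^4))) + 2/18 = 39527/9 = 4391.89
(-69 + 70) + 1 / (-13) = 12 / 13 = 0.92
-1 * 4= -4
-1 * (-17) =17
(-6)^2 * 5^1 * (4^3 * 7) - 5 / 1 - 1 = 80634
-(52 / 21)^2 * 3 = -2704 / 147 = -18.39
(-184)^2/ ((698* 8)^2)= 529/ 487204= 0.00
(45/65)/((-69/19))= -57/299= -0.19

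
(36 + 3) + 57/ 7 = 330/ 7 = 47.14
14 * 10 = 140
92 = 92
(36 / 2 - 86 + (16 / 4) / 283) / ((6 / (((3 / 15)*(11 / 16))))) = -5291 / 3396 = -1.56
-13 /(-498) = 13 /498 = 0.03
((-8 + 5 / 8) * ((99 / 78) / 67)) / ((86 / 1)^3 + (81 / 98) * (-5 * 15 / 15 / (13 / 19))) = -95403 / 434335619864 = -0.00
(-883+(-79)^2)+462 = 5820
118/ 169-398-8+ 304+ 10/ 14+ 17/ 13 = -117448/ 1183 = -99.28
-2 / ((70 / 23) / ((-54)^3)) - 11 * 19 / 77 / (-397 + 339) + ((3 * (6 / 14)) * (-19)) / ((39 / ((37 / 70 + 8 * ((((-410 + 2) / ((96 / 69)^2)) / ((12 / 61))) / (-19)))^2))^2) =-3958902821201482551235494384829 / 5924280576644218880000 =-668250392.60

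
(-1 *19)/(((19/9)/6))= -54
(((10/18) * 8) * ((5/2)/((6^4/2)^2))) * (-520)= -1625/118098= -0.01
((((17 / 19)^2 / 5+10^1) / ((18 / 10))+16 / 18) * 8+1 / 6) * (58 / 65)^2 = 114616526 / 2745405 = 41.75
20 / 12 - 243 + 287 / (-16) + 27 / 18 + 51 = -9925 / 48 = -206.77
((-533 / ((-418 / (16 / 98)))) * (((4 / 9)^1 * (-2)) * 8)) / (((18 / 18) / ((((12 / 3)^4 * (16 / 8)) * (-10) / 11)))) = 698613760 / 1013859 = 689.06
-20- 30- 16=-66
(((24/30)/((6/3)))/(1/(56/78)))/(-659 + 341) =-28/31005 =-0.00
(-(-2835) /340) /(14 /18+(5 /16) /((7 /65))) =142884 /63053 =2.27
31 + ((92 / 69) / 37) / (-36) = 30968 / 999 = 31.00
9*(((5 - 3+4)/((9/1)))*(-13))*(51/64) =-1989/32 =-62.16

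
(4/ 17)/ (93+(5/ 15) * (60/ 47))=188/ 74647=0.00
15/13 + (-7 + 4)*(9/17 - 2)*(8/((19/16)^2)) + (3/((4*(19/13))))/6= 16765427/638248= 26.27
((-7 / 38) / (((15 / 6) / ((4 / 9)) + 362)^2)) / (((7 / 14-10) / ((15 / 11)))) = 6720 / 34347089051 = 0.00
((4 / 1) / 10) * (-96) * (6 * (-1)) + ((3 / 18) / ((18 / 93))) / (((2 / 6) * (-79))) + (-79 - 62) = 423601 / 4740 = 89.37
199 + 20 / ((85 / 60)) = 213.12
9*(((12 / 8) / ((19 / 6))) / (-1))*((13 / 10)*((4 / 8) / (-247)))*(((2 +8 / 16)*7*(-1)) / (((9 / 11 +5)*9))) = -693 / 184832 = -0.00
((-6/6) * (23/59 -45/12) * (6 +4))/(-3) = -3965/354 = -11.20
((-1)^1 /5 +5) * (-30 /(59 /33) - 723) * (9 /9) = -1047528 /295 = -3550.94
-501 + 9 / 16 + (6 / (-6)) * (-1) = -499.44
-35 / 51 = -0.69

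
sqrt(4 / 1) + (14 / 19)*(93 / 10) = 841 / 95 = 8.85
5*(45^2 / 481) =10125 / 481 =21.05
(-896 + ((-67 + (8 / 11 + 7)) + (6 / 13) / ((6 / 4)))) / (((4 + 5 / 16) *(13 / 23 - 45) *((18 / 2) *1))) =364160 / 657657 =0.55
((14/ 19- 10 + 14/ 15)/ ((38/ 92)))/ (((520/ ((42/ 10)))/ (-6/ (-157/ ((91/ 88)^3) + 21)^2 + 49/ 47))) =-77798056061505914979733/ 458305741161855026774750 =-0.17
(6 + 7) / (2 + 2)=13 / 4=3.25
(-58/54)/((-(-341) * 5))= -29/46035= -0.00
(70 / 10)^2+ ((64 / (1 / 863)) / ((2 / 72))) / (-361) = -1970663 / 361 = -5458.90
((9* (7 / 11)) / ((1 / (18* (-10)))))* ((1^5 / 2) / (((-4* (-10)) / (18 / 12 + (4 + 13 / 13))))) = -7371 / 88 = -83.76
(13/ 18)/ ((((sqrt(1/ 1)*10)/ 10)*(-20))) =-13/ 360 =-0.04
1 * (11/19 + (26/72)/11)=4603/7524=0.61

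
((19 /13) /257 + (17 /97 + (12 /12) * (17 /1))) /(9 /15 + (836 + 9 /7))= 194878215 /9503882102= 0.02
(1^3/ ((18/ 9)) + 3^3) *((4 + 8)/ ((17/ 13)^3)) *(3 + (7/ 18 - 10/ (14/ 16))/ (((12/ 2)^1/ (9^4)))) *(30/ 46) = -1837514282175/ 1581986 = -1161523.73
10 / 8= 5 / 4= 1.25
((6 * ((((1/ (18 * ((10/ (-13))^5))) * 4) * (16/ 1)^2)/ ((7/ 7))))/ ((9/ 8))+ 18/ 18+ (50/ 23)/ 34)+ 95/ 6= -73214985131/ 65981250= -1109.63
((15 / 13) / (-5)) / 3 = -0.08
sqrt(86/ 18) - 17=-17+sqrt(43)/ 3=-14.81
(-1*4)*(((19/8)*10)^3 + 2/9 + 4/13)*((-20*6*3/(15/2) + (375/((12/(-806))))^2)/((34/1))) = -254568076907713019/254592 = -999906033605.58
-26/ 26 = -1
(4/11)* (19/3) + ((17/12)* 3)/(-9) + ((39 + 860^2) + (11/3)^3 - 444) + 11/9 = 878225851/1188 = 739247.35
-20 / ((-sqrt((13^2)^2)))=20 / 169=0.12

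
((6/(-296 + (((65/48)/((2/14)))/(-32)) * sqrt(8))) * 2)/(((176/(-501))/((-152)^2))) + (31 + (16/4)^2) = 771186090758795/284226830437 - 1516801628160 * sqrt(2)/284226830437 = 2705.73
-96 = -96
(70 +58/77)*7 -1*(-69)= 6207/11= 564.27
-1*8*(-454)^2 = -1648928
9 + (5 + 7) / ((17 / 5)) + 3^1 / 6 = 443 / 34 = 13.03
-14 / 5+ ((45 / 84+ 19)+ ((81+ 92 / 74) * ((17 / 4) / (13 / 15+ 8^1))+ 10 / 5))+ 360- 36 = 382.16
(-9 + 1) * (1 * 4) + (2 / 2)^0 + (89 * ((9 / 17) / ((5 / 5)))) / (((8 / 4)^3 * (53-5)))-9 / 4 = -72085 / 2176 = -33.13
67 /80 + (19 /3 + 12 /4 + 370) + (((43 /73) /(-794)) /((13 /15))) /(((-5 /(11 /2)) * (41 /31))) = 1409390778733 /3707249520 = 380.17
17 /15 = 1.13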